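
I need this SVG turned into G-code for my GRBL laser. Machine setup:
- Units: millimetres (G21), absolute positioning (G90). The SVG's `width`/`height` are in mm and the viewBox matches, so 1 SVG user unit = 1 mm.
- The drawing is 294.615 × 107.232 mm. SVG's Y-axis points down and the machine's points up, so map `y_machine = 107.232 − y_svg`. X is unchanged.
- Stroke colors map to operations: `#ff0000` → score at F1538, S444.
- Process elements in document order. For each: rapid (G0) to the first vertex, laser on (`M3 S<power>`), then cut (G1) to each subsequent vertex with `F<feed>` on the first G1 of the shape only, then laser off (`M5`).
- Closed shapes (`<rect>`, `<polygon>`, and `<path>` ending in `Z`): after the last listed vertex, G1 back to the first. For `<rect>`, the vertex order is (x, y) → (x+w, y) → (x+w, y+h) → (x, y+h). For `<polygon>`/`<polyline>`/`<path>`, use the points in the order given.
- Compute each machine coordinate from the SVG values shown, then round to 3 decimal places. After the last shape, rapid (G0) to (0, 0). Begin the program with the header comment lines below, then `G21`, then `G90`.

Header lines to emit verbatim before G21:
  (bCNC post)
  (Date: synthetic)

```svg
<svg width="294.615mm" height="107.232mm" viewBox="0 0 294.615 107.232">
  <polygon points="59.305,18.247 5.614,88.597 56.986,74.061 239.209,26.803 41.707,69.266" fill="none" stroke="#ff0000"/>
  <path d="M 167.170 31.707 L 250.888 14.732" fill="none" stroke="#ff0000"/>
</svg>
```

Since the viewBox matches the mm dimensions, user units are millimetres directly. The only transform is the Y-flip y_m = 107.232 − y_svg.

Shape 1 is a closed polygon drawn with `<polygon>`. Its stroke #ff0000 means score at S444, F1538. After flipping Y the toolpath is (59.305,88.985) → (5.614,18.635) → (56.986,33.171) → (239.209,80.429) → (41.707,37.966) → (59.305,88.985), returning to the start.

Shape 2 is a line segment drawn with `<path>`. Its stroke #ff0000 means score at S444, F1538. After flipping Y the toolpath is (167.170,75.525) → (250.888,92.500).

(bCNC post)
(Date: synthetic)
G21
G90
G0 X59.305 Y88.985
M3 S444
G1 X5.614 Y18.635 F1538
G1 X56.986 Y33.171
G1 X239.209 Y80.429
G1 X41.707 Y37.966
G1 X59.305 Y88.985
M5
G0 X167.170 Y75.525
M3 S444
G1 X250.888 Y92.500 F1538
M5
G0 X0.000 Y0.000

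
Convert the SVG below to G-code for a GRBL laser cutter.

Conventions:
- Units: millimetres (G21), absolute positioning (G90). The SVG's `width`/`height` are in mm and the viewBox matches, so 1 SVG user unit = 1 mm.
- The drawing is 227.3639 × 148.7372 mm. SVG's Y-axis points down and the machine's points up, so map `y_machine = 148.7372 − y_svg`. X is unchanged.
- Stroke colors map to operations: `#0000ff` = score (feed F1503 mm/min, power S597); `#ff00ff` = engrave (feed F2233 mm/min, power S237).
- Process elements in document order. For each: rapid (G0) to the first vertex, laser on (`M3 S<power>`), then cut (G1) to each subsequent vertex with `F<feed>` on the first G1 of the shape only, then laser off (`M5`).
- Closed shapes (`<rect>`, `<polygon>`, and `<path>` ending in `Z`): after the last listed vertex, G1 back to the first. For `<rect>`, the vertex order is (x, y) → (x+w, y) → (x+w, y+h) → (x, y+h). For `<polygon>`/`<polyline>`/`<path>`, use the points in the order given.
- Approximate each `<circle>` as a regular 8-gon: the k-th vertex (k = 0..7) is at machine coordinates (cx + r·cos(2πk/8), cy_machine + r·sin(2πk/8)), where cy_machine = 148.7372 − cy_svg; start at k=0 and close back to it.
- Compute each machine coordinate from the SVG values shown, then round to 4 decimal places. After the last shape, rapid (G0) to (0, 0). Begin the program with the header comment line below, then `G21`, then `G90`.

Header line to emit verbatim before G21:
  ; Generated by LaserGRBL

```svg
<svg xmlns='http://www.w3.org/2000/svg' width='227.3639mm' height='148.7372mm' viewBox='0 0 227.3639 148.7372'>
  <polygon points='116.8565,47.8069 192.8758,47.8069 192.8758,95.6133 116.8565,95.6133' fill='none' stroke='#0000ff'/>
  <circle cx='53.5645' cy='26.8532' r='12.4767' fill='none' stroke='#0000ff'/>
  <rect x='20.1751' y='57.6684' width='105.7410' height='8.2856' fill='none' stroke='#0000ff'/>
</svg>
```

1 u = 1 mm; y_m = 148.7372 − y.

[1] `<polygon>` rectangle, #0000ff→score S597 F1503: (116.8565,100.9303) → (192.8758,100.9303) → (192.8758,53.1239) → (116.8565,53.1239) → (116.8565,100.9303) (closed)

[2] `<circle>` circle, #0000ff→score S597 F1503: (66.0412,121.8840) → (62.3869,130.7064) → (53.5645,134.3607) → (44.7421,130.7064) → (41.0878,121.8840) → (44.7421,113.0616) → (53.5645,109.4073) → (62.3869,113.0616) → (66.0412,121.8840) (closed)

[3] `<rect>` rectangle, #0000ff→score S597 F1503: (20.1751,91.0688) → (125.9161,91.0688) → (125.9161,82.7832) → (20.1751,82.7832) → (20.1751,91.0688) (closed)

; Generated by LaserGRBL
G21
G90
G0 X116.8565 Y100.9303
M3 S597
G1 X192.8758 Y100.9303 F1503
G1 X192.8758 Y53.1239
G1 X116.8565 Y53.1239
G1 X116.8565 Y100.9303
M5
G0 X66.0412 Y121.8840
M3 S597
G1 X62.3869 Y130.7064 F1503
G1 X53.5645 Y134.3607
G1 X44.7421 Y130.7064
G1 X41.0878 Y121.8840
G1 X44.7421 Y113.0616
G1 X53.5645 Y109.4073
G1 X62.3869 Y113.0616
G1 X66.0412 Y121.8840
M5
G0 X20.1751 Y91.0688
M3 S597
G1 X125.9161 Y91.0688 F1503
G1 X125.9161 Y82.7832
G1 X20.1751 Y82.7832
G1 X20.1751 Y91.0688
M5
G0 X0.0000 Y0.0000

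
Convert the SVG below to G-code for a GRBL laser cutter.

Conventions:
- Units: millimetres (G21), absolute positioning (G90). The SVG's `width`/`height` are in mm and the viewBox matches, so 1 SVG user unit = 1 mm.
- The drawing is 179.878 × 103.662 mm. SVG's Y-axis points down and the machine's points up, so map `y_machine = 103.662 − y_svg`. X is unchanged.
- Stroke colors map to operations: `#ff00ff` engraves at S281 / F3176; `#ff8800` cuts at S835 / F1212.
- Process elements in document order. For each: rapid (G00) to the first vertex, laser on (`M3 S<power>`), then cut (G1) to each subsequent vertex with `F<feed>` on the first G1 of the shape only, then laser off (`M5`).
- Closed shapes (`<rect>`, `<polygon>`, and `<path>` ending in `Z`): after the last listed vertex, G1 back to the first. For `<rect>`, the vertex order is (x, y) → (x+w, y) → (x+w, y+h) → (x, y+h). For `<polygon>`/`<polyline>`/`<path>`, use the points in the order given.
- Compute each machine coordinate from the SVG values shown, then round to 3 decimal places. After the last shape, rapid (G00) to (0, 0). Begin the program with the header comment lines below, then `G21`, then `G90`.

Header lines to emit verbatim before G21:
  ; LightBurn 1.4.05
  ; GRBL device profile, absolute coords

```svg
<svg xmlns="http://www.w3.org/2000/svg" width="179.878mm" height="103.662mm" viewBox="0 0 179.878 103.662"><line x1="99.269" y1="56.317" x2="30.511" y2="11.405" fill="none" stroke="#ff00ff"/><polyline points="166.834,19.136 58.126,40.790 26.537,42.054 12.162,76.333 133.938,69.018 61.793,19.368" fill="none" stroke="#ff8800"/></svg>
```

Since the viewBox matches the mm dimensions, user units are millimetres directly. The only transform is the Y-flip y_m = 103.662 − y_svg.

Shape 1 is a line segment drawn with `<line>`. Its stroke #ff00ff means engrave at S281, F3176. After flipping Y the toolpath is (99.269,47.345) → (30.511,92.257).

Shape 2 is a open polyline drawn with `<polyline>`. Its stroke #ff8800 means cut at S835, F1212. After flipping Y the toolpath is (166.834,84.526) → (58.126,62.872) → (26.537,61.608) → (12.162,27.329) → (133.938,34.644) → (61.793,84.294).

; LightBurn 1.4.05
; GRBL device profile, absolute coords
G21
G90
G00 X99.269 Y47.345
M3 S281
G1 X30.511 Y92.257 F3176
M5
G00 X166.834 Y84.526
M3 S835
G1 X58.126 Y62.872 F1212
G1 X26.537 Y61.608
G1 X12.162 Y27.329
G1 X133.938 Y34.644
G1 X61.793 Y84.294
M5
G00 X0.000 Y0.000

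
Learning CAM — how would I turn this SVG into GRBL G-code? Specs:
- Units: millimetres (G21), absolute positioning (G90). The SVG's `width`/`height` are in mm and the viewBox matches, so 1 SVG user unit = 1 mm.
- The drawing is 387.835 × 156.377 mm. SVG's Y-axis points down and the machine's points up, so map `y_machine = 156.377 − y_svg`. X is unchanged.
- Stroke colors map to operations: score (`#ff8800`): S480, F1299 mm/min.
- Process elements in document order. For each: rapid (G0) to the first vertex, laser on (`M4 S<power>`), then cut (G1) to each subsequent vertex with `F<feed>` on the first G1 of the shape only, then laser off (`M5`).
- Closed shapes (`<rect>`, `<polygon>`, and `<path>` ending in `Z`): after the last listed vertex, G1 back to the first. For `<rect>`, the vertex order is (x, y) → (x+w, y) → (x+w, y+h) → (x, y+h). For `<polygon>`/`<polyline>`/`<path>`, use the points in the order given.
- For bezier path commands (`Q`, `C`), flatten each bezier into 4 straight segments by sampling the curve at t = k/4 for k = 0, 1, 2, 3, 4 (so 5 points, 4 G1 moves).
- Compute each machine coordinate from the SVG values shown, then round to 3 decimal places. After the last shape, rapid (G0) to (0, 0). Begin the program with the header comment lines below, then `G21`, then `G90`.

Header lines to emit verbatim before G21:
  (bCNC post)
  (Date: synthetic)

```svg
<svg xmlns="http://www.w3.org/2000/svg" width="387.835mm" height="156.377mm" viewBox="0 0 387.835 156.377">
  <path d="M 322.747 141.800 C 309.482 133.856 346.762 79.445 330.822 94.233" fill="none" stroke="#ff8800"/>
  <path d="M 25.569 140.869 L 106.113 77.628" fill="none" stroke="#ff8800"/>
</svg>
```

(bCNC post)
(Date: synthetic)
G21
G90
G0 X322.747 Y14.577
M4 S480
G1 X320.654 Y27.440 F1299
G1 X327.788 Y46.885
G1 X334.420 Y62.067
G1 X330.822 Y62.144
M5
G0 X25.569 Y15.508
M4 S480
G1 X106.113 Y78.749 F1299
M5
G0 X0.000 Y0.000

Since the viewBox matches the mm dimensions, user units are millimetres directly. The only transform is the Y-flip y_m = 156.377 − y_svg.

Shape 1 is a cubic bezier drawn with `<path>`. Its stroke #ff8800 means score at S480, F1299. After flipping Y the toolpath is (322.747,14.577) → (320.654,27.440) → (327.788,46.885) → (334.420,62.067) → (330.822,62.144).

Shape 2 is a line segment drawn with `<path>`. Its stroke #ff8800 means score at S480, F1299. After flipping Y the toolpath is (25.569,15.508) → (106.113,78.749).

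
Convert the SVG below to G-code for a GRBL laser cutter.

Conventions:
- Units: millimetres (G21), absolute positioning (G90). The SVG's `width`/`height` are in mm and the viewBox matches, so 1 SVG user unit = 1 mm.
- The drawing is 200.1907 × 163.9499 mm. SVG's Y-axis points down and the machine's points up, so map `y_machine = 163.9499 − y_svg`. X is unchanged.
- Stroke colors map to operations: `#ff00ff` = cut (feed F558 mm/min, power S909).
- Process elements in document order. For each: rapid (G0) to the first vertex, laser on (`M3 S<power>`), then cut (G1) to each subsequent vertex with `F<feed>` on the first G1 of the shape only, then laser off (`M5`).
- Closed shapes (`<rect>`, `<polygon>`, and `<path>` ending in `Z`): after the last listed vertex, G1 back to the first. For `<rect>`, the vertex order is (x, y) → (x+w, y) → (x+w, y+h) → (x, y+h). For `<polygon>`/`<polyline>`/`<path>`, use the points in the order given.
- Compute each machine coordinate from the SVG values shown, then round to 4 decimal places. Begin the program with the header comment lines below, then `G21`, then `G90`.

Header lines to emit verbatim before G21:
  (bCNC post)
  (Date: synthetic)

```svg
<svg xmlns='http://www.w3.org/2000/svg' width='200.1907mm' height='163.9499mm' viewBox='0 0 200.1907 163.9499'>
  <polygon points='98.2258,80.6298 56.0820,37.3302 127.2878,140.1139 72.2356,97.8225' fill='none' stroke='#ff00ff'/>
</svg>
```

1 u = 1 mm; y_m = 163.9499 − y.

[1] `<polygon>` closed polygon, #ff00ff→cut S909 F558: (98.2258,83.3201) → (56.0820,126.6197) → (127.2878,23.8360) → (72.2356,66.1274) → (98.2258,83.3201) (closed)

(bCNC post)
(Date: synthetic)
G21
G90
G0 X98.2258 Y83.3201
M3 S909
G1 X56.0820 Y126.6197 F558
G1 X127.2878 Y23.8360
G1 X72.2356 Y66.1274
G1 X98.2258 Y83.3201
M5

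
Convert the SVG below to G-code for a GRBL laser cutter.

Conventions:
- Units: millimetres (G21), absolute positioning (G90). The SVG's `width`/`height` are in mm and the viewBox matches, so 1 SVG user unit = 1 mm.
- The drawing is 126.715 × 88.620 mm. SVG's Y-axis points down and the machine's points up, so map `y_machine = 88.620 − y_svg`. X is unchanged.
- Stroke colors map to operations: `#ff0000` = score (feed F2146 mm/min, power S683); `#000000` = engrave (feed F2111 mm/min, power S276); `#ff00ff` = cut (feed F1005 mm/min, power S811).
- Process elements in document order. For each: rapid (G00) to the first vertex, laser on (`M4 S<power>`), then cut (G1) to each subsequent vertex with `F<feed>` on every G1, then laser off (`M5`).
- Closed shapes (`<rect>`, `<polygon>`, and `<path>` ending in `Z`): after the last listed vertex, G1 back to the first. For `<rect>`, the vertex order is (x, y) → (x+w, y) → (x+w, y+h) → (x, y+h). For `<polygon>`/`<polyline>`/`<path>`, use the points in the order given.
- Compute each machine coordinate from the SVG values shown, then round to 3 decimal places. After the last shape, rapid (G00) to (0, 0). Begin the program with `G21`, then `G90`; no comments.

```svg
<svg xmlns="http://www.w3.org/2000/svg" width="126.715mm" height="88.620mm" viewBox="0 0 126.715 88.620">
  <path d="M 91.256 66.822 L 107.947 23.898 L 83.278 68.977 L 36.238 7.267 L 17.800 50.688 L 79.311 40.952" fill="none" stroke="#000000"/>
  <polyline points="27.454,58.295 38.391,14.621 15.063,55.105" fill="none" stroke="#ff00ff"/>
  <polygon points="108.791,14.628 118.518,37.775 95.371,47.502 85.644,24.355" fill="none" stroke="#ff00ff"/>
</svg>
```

G21
G90
G00 X91.256 Y21.798
M4 S276
G1 X107.947 Y64.722 F2111
G1 X83.278 Y19.643 F2111
G1 X36.238 Y81.353 F2111
G1 X17.800 Y37.932 F2111
G1 X79.311 Y47.668 F2111
M5
G00 X27.454 Y30.325
M4 S811
G1 X38.391 Y73.999 F1005
G1 X15.063 Y33.515 F1005
M5
G00 X108.791 Y73.992
M4 S811
G1 X118.518 Y50.845 F1005
G1 X95.371 Y41.118 F1005
G1 X85.644 Y64.265 F1005
G1 X108.791 Y73.992 F1005
M5
G00 X0.000 Y0.000

Since the viewBox matches the mm dimensions, user units are millimetres directly. The only transform is the Y-flip y_m = 88.620 − y_svg.

Shape 1 is a open polyline drawn with `<path>`. Its stroke #000000 means engrave at S276, F2111. After flipping Y the toolpath is (91.256,21.798) → (107.947,64.722) → (83.278,19.643) → (36.238,81.353) → (17.800,37.932) → (79.311,47.668).

Shape 2 is a open polyline drawn with `<polyline>`. Its stroke #ff00ff means cut at S811, F1005. After flipping Y the toolpath is (27.454,30.325) → (38.391,73.999) → (15.063,33.515).

Shape 3 is a regular polygon drawn with `<polygon>`. Its stroke #ff00ff means cut at S811, F1005. After flipping Y the toolpath is (108.791,73.992) → (118.518,50.845) → (95.371,41.118) → (85.644,64.265) → (108.791,73.992), returning to the start.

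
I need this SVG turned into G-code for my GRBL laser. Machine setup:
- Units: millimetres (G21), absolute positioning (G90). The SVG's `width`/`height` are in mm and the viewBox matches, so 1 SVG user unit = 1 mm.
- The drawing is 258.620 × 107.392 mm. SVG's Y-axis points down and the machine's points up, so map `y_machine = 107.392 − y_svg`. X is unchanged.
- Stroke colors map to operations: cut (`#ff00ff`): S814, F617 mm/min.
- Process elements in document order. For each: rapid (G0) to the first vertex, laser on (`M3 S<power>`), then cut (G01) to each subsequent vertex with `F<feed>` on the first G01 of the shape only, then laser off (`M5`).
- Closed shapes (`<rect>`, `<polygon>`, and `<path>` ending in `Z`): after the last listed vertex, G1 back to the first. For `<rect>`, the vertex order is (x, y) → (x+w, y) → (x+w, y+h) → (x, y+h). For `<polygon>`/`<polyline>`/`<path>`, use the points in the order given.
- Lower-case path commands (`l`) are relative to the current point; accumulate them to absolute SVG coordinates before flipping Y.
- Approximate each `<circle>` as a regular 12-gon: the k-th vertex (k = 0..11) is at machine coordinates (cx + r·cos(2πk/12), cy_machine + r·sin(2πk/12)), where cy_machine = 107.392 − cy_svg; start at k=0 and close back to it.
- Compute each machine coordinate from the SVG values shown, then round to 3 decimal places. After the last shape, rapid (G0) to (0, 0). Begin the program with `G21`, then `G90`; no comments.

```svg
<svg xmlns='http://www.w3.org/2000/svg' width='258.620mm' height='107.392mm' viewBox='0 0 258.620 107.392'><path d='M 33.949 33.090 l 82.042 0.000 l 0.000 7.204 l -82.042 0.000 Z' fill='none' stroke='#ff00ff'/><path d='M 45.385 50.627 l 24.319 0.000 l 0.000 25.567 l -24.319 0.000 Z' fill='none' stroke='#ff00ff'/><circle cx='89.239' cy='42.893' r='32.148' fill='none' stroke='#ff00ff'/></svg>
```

Since the viewBox matches the mm dimensions, user units are millimetres directly. The only transform is the Y-flip y_m = 107.392 − y_svg.

Shape 1 is a rectangle drawn with `<path>`. Its stroke #ff00ff means cut at S814, F617. After flipping Y the toolpath is (33.949,74.302) → (115.991,74.302) → (115.991,67.098) → (33.949,67.098) → (33.949,74.302), returning to the start.

Shape 2 is a rectangle drawn with `<path>`. Its stroke #ff00ff means cut at S814, F617. After flipping Y the toolpath is (45.385,56.765) → (69.704,56.765) → (69.704,31.198) → (45.385,31.198) → (45.385,56.765), returning to the start.

Shape 3 is a circle drawn with `<circle>`. Its stroke #ff00ff means cut at S814, F617. After flipping Y the toolpath is (121.387,64.499) → (117.080,80.573) → (105.313,92.340) → (89.239,96.647) → (73.165,92.340) → (61.398,80.573) → (57.091,64.499) → (61.398,48.425) → (73.165,36.658) → (89.239,32.351) → (105.313,36.658) → (117.080,48.425) → (121.387,64.499), returning to the start.

G21
G90
G0 X33.949 Y74.302
M3 S814
G01 X115.991 Y74.302 F617
G01 X115.991 Y67.098
G01 X33.949 Y67.098
G01 X33.949 Y74.302
M5
G0 X45.385 Y56.765
M3 S814
G01 X69.704 Y56.765 F617
G01 X69.704 Y31.198
G01 X45.385 Y31.198
G01 X45.385 Y56.765
M5
G0 X121.387 Y64.499
M3 S814
G01 X117.080 Y80.573 F617
G01 X105.313 Y92.340
G01 X89.239 Y96.647
G01 X73.165 Y92.340
G01 X61.398 Y80.573
G01 X57.091 Y64.499
G01 X61.398 Y48.425
G01 X73.165 Y36.658
G01 X89.239 Y32.351
G01 X105.313 Y36.658
G01 X117.080 Y48.425
G01 X121.387 Y64.499
M5
G0 X0.000 Y0.000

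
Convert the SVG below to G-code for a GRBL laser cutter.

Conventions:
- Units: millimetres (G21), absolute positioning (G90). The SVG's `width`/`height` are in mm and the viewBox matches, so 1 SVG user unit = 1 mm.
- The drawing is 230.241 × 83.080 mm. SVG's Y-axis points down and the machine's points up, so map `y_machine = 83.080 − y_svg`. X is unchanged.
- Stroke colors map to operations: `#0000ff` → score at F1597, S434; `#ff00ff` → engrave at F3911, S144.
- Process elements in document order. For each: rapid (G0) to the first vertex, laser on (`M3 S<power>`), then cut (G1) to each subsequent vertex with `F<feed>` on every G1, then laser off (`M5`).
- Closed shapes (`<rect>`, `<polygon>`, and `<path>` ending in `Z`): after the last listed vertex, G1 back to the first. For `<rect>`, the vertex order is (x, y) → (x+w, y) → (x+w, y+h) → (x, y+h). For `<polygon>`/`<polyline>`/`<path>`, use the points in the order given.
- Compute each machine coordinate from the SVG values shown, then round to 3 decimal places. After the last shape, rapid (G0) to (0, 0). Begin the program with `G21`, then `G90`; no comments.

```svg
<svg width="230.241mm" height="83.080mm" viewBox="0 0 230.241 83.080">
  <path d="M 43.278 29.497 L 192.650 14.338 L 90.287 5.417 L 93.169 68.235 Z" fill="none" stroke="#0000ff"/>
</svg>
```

Since the viewBox matches the mm dimensions, user units are millimetres directly. The only transform is the Y-flip y_m = 83.080 − y_svg.

Shape 1 is a closed polygon drawn with `<path>`. Its stroke #0000ff means score at S434, F1597. After flipping Y the toolpath is (43.278,53.583) → (192.650,68.742) → (90.287,77.663) → (93.169,14.845) → (43.278,53.583), returning to the start.

G21
G90
G0 X43.278 Y53.583
M3 S434
G1 X192.650 Y68.742 F1597
G1 X90.287 Y77.663 F1597
G1 X93.169 Y14.845 F1597
G1 X43.278 Y53.583 F1597
M5
G0 X0.000 Y0.000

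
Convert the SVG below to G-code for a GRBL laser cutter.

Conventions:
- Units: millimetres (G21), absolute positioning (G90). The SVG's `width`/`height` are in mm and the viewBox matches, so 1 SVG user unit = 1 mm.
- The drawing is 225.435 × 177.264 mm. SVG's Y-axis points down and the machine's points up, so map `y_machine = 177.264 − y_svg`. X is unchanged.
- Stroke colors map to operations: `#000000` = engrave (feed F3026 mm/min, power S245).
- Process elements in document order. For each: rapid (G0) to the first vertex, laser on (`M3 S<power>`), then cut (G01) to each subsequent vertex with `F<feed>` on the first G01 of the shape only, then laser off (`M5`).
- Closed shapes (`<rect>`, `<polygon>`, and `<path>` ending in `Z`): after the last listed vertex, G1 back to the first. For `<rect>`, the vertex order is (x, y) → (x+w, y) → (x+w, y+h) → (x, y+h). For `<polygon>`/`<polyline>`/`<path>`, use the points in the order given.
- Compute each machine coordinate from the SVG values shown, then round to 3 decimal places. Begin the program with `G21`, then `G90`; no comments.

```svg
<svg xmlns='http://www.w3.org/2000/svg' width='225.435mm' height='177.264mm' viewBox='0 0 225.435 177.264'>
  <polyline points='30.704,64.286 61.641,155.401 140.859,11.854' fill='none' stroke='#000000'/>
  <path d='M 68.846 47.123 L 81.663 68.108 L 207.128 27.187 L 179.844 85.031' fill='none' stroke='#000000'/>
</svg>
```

Since the viewBox matches the mm dimensions, user units are millimetres directly. The only transform is the Y-flip y_m = 177.264 − y_svg.

Shape 1 is a open polyline drawn with `<polyline>`. Its stroke #000000 means engrave at S245, F3026. After flipping Y the toolpath is (30.704,112.978) → (61.641,21.863) → (140.859,165.410).

Shape 2 is a open polyline drawn with `<path>`. Its stroke #000000 means engrave at S245, F3026. After flipping Y the toolpath is (68.846,130.141) → (81.663,109.156) → (207.128,150.077) → (179.844,92.233).

G21
G90
G0 X30.704 Y112.978
M3 S245
G01 X61.641 Y21.863 F3026
G01 X140.859 Y165.410
M5
G0 X68.846 Y130.141
M3 S245
G01 X81.663 Y109.156 F3026
G01 X207.128 Y150.077
G01 X179.844 Y92.233
M5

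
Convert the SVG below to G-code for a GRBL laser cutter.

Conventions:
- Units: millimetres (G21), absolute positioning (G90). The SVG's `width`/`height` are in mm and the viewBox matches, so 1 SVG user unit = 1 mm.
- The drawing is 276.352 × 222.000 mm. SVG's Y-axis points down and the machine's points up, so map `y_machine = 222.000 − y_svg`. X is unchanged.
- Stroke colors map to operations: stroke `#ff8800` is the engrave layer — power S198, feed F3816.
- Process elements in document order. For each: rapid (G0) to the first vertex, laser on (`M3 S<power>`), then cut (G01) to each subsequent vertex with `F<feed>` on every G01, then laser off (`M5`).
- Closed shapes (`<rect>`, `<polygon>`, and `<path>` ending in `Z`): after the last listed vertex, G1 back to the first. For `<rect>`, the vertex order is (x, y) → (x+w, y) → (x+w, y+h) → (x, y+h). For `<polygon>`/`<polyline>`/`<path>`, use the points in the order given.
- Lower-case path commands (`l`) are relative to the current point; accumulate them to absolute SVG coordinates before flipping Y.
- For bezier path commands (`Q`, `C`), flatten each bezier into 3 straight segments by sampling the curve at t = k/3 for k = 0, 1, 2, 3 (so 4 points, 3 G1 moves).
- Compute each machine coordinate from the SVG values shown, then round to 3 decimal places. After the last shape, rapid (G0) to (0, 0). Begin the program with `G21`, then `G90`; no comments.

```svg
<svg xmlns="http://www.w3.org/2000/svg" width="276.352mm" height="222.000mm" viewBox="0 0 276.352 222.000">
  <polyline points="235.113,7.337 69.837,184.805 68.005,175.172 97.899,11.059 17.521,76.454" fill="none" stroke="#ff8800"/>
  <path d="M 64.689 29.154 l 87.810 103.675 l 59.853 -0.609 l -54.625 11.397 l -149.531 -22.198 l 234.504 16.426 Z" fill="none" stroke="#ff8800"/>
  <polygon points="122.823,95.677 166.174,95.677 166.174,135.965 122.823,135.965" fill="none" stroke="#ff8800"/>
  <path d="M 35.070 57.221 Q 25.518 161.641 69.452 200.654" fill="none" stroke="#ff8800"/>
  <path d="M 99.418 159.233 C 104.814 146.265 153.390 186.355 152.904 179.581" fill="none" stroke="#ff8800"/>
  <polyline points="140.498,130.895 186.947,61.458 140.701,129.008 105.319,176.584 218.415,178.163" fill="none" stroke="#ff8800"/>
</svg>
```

G21
G90
G0 X235.113 Y214.663
M3 S198
G01 X69.837 Y37.195 F3816
G01 X68.005 Y46.828 F3816
G01 X97.899 Y210.941 F3816
G01 X17.521 Y145.546 F3816
M5
G0 X64.689 Y192.846
M3 S198
G01 X152.499 Y89.171 F3816
G01 X212.352 Y89.780 F3816
G01 X157.727 Y78.383 F3816
G01 X8.196 Y100.581 F3816
G01 X242.700 Y84.155 F3816
G01 X64.689 Y192.846 F3816
M5
G0 X122.823 Y126.323
M3 S198
G01 X166.174 Y126.323 F3816
G01 X166.174 Y86.035 F3816
G01 X122.823 Y86.035 F3816
G01 X122.823 Y126.323 F3816
M5
G0 X35.070 Y164.779
M3 S198
G01 X34.645 Y102.433 F3816
G01 X46.106 Y54.622 F3816
G01 X69.452 Y21.346 F3816
M5
G0 X99.418 Y62.767
M3 S198
G01 X115.791 Y61.750 F3816
G01 X140.452 Y47.566 F3816
G01 X152.904 Y42.419 F3816
M5
G0 X140.498 Y91.105
M3 S198
G01 X186.947 Y160.542 F3816
G01 X140.701 Y92.992 F3816
G01 X105.319 Y45.416 F3816
G01 X218.415 Y43.837 F3816
M5
G0 X0.000 Y0.000

Since the viewBox matches the mm dimensions, user units are millimetres directly. The only transform is the Y-flip y_m = 222.000 − y_svg.

Shape 1 is a open polyline drawn with `<polyline>`. Its stroke #ff8800 means engrave at S198, F3816. After flipping Y the toolpath is (235.113,214.663) → (69.837,37.195) → (68.005,46.828) → (97.899,210.941) → (17.521,145.546).

Shape 2 is a closed polygon drawn with `<path>`. Its stroke #ff8800 means engrave at S198, F3816. After flipping Y the toolpath is (64.689,192.846) → (152.499,89.171) → (212.352,89.780) → (157.727,78.383) → (8.196,100.581) → (242.700,84.155) → (64.689,192.846), returning to the start.

Shape 3 is a rectangle drawn with `<polygon>`. Its stroke #ff8800 means engrave at S198, F3816. After flipping Y the toolpath is (122.823,126.323) → (166.174,126.323) → (166.174,86.035) → (122.823,86.035) → (122.823,126.323), returning to the start.

Shape 4 is a quadratic bezier drawn with `<path>`. Its stroke #ff8800 means engrave at S198, F3816. After flipping Y the toolpath is (35.070,164.779) → (34.645,102.433) → (46.106,54.622) → (69.452,21.346).

Shape 5 is a cubic bezier drawn with `<path>`. Its stroke #ff8800 means engrave at S198, F3816. After flipping Y the toolpath is (99.418,62.767) → (115.791,61.750) → (140.452,47.566) → (152.904,42.419).

Shape 6 is a open polyline drawn with `<polyline>`. Its stroke #ff8800 means engrave at S198, F3816. After flipping Y the toolpath is (140.498,91.105) → (186.947,160.542) → (140.701,92.992) → (105.319,45.416) → (218.415,43.837).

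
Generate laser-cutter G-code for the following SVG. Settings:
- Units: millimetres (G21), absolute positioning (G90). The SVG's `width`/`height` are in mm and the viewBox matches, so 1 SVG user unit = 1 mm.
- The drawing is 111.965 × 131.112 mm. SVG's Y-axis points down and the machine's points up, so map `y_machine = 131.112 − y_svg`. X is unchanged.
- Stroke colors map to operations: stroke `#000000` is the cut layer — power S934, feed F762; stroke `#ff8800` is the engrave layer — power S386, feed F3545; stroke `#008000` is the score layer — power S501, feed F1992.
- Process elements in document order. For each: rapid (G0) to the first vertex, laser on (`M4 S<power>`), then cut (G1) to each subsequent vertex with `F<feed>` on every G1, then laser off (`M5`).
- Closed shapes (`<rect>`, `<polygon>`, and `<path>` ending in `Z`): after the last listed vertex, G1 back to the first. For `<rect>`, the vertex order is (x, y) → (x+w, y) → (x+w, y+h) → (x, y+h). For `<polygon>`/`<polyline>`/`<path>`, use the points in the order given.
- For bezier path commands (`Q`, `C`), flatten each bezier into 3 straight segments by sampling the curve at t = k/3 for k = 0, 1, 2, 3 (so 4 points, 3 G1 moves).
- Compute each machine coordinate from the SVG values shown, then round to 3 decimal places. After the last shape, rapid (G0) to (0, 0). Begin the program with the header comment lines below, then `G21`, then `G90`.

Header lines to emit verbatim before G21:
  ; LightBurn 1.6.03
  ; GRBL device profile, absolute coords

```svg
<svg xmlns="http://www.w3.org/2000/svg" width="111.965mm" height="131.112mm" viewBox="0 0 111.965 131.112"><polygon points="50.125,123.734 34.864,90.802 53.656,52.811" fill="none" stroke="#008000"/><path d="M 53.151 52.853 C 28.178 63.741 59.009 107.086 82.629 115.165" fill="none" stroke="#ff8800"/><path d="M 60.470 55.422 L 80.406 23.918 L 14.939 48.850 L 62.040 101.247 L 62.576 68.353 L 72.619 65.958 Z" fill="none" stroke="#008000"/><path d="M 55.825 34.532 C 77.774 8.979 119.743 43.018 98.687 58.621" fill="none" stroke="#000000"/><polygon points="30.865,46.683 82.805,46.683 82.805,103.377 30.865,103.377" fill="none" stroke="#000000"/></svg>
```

; LightBurn 1.6.03
; GRBL device profile, absolute coords
G21
G90
G0 X50.125 Y7.378
M4 S501
G1 X34.864 Y40.310 F1992
G1 X53.656 Y78.301 F1992
G1 X50.125 Y7.378 F1992
M5
G0 X53.151 Y78.259
M4 S386
G1 X44.445 Y59.060 F3545
G1 X58.939 Y33.273 F3545
G1 X82.629 Y15.947 F3545
M5
G0 X60.470 Y75.690
M4 S501
G1 X80.406 Y107.194 F1992
G1 X14.939 Y82.262 F1992
G1 X62.040 Y29.865 F1992
G1 X62.576 Y62.759 F1992
G1 X72.619 Y65.154 F1992
G1 X60.470 Y75.690 F1992
M5
G0 X55.825 Y96.580
M4 S934
G1 X81.372 Y105.159 F762
G1 X101.810 Y91.349 F762
G1 X98.687 Y72.491 F762
M5
G0 X30.865 Y84.429
M4 S934
G1 X82.805 Y84.429 F762
G1 X82.805 Y27.735 F762
G1 X30.865 Y27.735 F762
G1 X30.865 Y84.429 F762
M5
G0 X0.000 Y0.000

Since the viewBox matches the mm dimensions, user units are millimetres directly. The only transform is the Y-flip y_m = 131.112 − y_svg.

Shape 1 is a closed polygon drawn with `<polygon>`. Its stroke #008000 means score at S501, F1992. After flipping Y the toolpath is (50.125,7.378) → (34.864,40.310) → (53.656,78.301) → (50.125,7.378), returning to the start.

Shape 2 is a cubic bezier drawn with `<path>`. Its stroke #ff8800 means engrave at S386, F3545. After flipping Y the toolpath is (53.151,78.259) → (44.445,59.060) → (58.939,33.273) → (82.629,15.947).

Shape 3 is a closed polygon drawn with `<path>`. Its stroke #008000 means score at S501, F1992. After flipping Y the toolpath is (60.470,75.690) → (80.406,107.194) → (14.939,82.262) → (62.040,29.865) → (62.576,62.759) → (72.619,65.154) → (60.470,75.690), returning to the start.

Shape 4 is a cubic bezier drawn with `<path>`. Its stroke #000000 means cut at S934, F762. After flipping Y the toolpath is (55.825,96.580) → (81.372,105.159) → (101.810,91.349) → (98.687,72.491).

Shape 5 is a rectangle drawn with `<polygon>`. Its stroke #000000 means cut at S934, F762. After flipping Y the toolpath is (30.865,84.429) → (82.805,84.429) → (82.805,27.735) → (30.865,27.735) → (30.865,84.429), returning to the start.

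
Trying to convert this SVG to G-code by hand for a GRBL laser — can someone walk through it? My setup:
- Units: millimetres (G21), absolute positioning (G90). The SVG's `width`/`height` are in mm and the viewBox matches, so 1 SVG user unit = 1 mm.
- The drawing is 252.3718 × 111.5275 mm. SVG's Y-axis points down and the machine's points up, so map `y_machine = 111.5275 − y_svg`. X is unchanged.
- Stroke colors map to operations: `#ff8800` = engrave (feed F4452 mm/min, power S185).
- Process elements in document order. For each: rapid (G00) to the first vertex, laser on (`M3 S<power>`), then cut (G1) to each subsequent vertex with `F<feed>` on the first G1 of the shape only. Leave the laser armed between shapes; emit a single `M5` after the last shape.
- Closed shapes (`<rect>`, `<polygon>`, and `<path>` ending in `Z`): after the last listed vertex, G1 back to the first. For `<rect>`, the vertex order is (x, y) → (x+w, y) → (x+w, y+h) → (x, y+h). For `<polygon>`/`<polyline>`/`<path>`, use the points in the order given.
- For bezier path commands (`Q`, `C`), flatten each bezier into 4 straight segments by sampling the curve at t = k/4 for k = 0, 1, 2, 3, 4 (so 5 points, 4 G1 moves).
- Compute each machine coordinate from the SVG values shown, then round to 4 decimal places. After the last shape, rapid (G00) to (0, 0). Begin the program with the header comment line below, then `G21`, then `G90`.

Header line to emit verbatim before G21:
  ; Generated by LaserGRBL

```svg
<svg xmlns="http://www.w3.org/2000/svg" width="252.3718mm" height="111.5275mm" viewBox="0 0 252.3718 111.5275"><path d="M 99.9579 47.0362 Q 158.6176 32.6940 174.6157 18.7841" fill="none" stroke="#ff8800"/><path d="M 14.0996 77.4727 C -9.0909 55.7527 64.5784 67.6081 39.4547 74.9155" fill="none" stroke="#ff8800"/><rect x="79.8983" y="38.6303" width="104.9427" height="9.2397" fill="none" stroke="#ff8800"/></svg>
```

; Generated by LaserGRBL
G21
G90
G00 X99.9579 Y64.4913
M3 S185
G1 X126.6214 Y71.6354 F4452
G1 X147.9522 Y78.7254
G1 X163.9503 Y85.7614
G1 X174.6157 Y92.7434
G00 X14.0996 Y34.0548
M3 S185
G1 X11.8109 Y44.6451 F4452
G1 X27.5021 Y46.2187
G1 X42.8309 Y42.3496
G1 X39.4547 Y36.6120
G00 X79.8983 Y72.8972
M3 S185
G1 X184.8410 Y72.8972 F4452
G1 X184.8410 Y63.6575
G1 X79.8983 Y63.6575
G1 X79.8983 Y72.8972
M5
G00 X0.0000 Y0.0000

1 u = 1 mm; y_m = 111.5275 − y.

[1] `<path>` quadratic bezier, #ff8800→engrave S185 F4452: (99.9579,64.4913) → (126.6214,71.6354) → (147.9522,78.7254) → (163.9503,85.7614) → (174.6157,92.7434)

[2] `<path>` cubic bezier, #ff8800→engrave S185 F4452: (14.0996,34.0548) → (11.8109,44.6451) → (27.5021,46.2187) → (42.8309,42.3496) → (39.4547,36.6120)

[3] `<rect>` rectangle, #ff8800→engrave S185 F4452: (79.8983,72.8972) → (184.8410,72.8972) → (184.8410,63.6575) → (79.8983,63.6575) → (79.8983,72.8972) (closed)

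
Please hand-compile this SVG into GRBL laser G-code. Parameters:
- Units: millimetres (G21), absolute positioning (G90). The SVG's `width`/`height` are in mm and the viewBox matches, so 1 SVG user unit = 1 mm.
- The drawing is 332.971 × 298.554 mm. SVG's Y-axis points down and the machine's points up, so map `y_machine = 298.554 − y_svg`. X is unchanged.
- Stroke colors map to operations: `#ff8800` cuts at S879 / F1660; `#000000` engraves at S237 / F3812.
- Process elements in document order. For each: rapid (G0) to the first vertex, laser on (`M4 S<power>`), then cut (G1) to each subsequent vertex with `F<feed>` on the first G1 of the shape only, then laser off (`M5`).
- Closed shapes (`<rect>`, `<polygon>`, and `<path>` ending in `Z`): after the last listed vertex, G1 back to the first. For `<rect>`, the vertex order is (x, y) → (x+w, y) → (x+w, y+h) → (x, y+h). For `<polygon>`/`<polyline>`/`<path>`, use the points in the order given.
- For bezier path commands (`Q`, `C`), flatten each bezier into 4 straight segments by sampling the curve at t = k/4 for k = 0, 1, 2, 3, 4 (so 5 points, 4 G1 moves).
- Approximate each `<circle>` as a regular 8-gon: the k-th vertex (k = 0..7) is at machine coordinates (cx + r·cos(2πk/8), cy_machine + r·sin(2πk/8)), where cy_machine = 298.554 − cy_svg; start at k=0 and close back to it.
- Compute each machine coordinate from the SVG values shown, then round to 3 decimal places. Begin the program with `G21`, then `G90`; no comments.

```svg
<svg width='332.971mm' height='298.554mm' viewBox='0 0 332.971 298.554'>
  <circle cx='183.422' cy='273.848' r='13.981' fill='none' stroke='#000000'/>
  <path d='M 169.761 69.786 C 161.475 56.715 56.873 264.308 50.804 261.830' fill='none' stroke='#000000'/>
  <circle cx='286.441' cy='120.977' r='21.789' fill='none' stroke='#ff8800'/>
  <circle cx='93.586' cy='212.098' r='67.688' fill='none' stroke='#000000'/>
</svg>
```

G21
G90
G0 X197.403 Y24.706
M4 S237
G1 X193.308 Y34.592 F3812
G1 X183.422 Y38.687
G1 X173.536 Y34.592
G1 X169.441 Y24.706
G1 X173.536 Y14.820
G1 X183.422 Y10.725
G1 X193.308 Y14.820
G1 X197.403 Y24.706
M5
G0 X169.761 Y228.768
M4 S237
G1 X148.532 Y203.927 F3812
G1 X109.451 Y136.718
G1 X70.786 Y67.524
G1 X50.804 Y36.724
M5
G0 X308.230 Y177.577
M4 S879
G1 X301.848 Y192.984 F1660
G1 X286.441 Y199.366
G1 X271.034 Y192.984
G1 X264.652 Y177.577
G1 X271.034 Y162.170
G1 X286.441 Y155.788
G1 X301.848 Y162.170
G1 X308.230 Y177.577
M5
G0 X161.274 Y86.456
M4 S237
G1 X141.449 Y134.319 F3812
G1 X93.586 Y154.144
G1 X45.723 Y134.319
G1 X25.898 Y86.456
G1 X45.723 Y38.593
G1 X93.586 Y18.768
G1 X141.449 Y38.593
G1 X161.274 Y86.456
M5

viewBox `0 0 332.971 298.554` with mm width/height → 1 unit = 1 mm. Flip: y_m = 298.554 − y_svg.

**Shape 1** — `<circle>` circle, stroke `#000000` → engrave (S237, F3812). Machine vertices: (197.403,24.706) → (193.308,34.592) → (183.422,38.687) → (173.536,34.592) → (169.441,24.706) → (173.536,14.820) → (183.422,10.725) → (193.308,14.820) → (197.403,24.706). Closed: final G1 returns to the first vertex.

**Shape 2** — `<path>` cubic bezier, stroke `#000000` → engrave (S237, F3812). Control points (SVG): P0=(169.761,69.786), P1=(161.475,56.715), P2=(56.873,264.308), P3=(50.804,261.830); sampled at t=k/4. Machine vertices: (169.761,228.768) → (148.532,203.927) → (109.451,136.718) → (70.786,67.524) → (50.804,36.724). Open path.

**Shape 3** — `<circle>` circle, stroke `#ff8800` → cut (S879, F1660). Machine vertices: (308.230,177.577) → (301.848,192.984) → (286.441,199.366) → (271.034,192.984) → (264.652,177.577) → (271.034,162.170) → (286.441,155.788) → (301.848,162.170) → (308.230,177.577). Closed: final G1 returns to the first vertex.

**Shape 4** — `<circle>` circle, stroke `#000000` → engrave (S237, F3812). Machine vertices: (161.274,86.456) → (141.449,134.319) → (93.586,154.144) → (45.723,134.319) → (25.898,86.456) → (45.723,38.593) → (93.586,18.768) → (141.449,38.593) → (161.274,86.456). Closed: final G1 returns to the first vertex.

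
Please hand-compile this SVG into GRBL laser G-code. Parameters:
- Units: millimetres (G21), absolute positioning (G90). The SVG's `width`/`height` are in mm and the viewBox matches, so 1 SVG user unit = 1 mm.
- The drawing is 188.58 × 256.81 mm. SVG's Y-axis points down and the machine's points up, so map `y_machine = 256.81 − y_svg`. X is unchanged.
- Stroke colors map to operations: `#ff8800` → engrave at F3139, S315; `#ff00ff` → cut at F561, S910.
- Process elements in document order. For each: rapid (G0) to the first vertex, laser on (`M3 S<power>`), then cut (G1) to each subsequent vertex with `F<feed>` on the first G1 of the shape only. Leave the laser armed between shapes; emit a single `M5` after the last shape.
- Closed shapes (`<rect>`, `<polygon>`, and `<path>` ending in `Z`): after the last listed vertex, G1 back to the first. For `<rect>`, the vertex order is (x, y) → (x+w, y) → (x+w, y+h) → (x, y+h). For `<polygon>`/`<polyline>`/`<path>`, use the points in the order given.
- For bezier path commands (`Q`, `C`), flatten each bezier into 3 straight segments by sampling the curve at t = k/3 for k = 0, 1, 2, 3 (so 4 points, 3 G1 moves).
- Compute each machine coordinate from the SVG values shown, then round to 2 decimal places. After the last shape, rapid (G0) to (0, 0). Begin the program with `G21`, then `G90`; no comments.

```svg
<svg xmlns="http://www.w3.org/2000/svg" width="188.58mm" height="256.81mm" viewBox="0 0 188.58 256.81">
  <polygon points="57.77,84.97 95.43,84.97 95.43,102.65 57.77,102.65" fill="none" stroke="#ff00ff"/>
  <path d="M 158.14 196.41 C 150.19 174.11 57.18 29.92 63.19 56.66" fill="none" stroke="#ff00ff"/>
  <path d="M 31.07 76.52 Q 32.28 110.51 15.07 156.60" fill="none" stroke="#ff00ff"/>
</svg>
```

G21
G90
G0 X57.77 Y171.84
M3 S910
G1 X95.43 Y171.84 F561
G1 X95.43 Y154.16
G1 X57.77 Y154.16
G1 X57.77 Y171.84
G0 X158.14 Y60.40
M3 S910
G1 X128.65 Y112.48 F561
G1 X83.37 Y180.76
G1 X63.19 Y200.15
G0 X31.07 Y180.29
M3 S910
G1 X29.83 Y156.29 F561
G1 X24.50 Y129.59
G1 X15.07 Y100.21
M5
G0 X0.00 Y0.00

1 u = 1 mm; y_m = 256.81 − y.

[1] `<polygon>` rectangle, #ff00ff→cut S910 F561: (57.77,171.84) → (95.43,171.84) → (95.43,154.16) → (57.77,154.16) → (57.77,171.84) (closed)

[2] `<path>` cubic bezier, #ff00ff→cut S910 F561: (158.14,60.40) → (128.65,112.48) → (83.37,180.76) → (63.19,200.15)

[3] `<path>` quadratic bezier, #ff00ff→cut S910 F561: (31.07,180.29) → (29.83,156.29) → (24.50,129.59) → (15.07,100.21)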